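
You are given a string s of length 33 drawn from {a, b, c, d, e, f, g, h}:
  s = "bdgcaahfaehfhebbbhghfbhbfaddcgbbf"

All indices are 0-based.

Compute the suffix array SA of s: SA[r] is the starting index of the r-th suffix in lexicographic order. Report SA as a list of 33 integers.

sorted suffixes:
  #0 SA[0]=4  'aahfaehfhebbbhghfbhbfaddcgbbf'
  #1 SA[1]=25  'addcgbbf'
  #2 SA[2]=8  'aehfhebbbhghfbhbfaddcgbbf'
  #3 SA[3]=5  'ahfaehfhebbbhghfbhbfaddcgbbf'
  #4 SA[4]=14  'bbbhghfbhbfaddcgbbf'
  #5 SA[5]=30  'bbf'
  #6 SA[6]=15  'bbhghfbhbfaddcgbbf'
  #7 SA[7]=0  'bdgcaahfaehfhebbbhghfbhbfaddcgbbf'
  #8 SA[8]=31  'bf'
  #9 SA[9]=23  'bfaddcgbbf'
  #10 SA[10]=21  'bhbfaddcgbbf'
  #11 SA[11]=16  'bhghfbhbfaddcgbbf'
  #12 SA[12]=3  'caahfaehfhebbbhghfbhbfaddcgbbf'
  #13 SA[13]=28  'cgbbf'
  #14 SA[14]=27  'dcgbbf'
  #15 SA[15]=26  'ddcgbbf'
  #16 SA[16]=1  'dgcaahfaehfhebbbhghfbhbfaddcgbbf'
  #17 SA[17]=13  'ebbbhghfbhbfaddcgbbf'
  #18 SA[18]=9  'ehfhebbbhghfbhbfaddcgbbf'
  #19 SA[19]=32  'f'
  #20 SA[20]=24  'faddcgbbf'
  #21 SA[21]=7  'faehfhebbbhghfbhbfaddcgbbf'
  #22 SA[22]=20  'fbhbfaddcgbbf'
  #23 SA[23]=11  'fhebbbhghfbhbfaddcgbbf'
  #24 SA[24]=29  'gbbf'
  #25 SA[25]=2  'gcaahfaehfhebbbhghfbhbfaddcgbbf'
  #26 SA[26]=18  'ghfbhbfaddcgbbf'
  #27 SA[27]=22  'hbfaddcgbbf'
  #28 SA[28]=12  'hebbbhghfbhbfaddcgbbf'
  #29 SA[29]=6  'hfaehfhebbbhghfbhbfaddcgbbf'
  #30 SA[30]=19  'hfbhbfaddcgbbf'
  #31 SA[31]=10  'hfhebbbhghfbhbfaddcgbbf'
  #32 SA[32]=17  'hghfbhbfaddcgbbf'

[4, 25, 8, 5, 14, 30, 15, 0, 31, 23, 21, 16, 3, 28, 27, 26, 1, 13, 9, 32, 24, 7, 20, 11, 29, 2, 18, 22, 12, 6, 19, 10, 17]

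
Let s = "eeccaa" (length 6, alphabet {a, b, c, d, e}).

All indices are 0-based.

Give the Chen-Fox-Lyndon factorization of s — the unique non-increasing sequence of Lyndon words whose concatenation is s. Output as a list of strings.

emit factor 1: 'e' (i=0, period=1)
emit factor 2: 'e' (i=1, period=1)
emit factor 3: 'c' (i=2, period=1)
emit factor 4: 'c' (i=3, period=1)
emit factor 5: 'a' (i=4, period=1)
emit factor 6: 'a' (i=5, period=1)

["e", "e", "c", "c", "a", "a"]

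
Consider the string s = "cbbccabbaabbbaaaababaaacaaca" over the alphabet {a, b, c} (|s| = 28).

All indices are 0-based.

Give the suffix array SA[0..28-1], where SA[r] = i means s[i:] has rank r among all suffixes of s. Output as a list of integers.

[27, 13, 14, 20, 15, 8, 24, 21, 18, 16, 5, 9, 25, 22, 12, 19, 7, 17, 11, 6, 10, 1, 2, 26, 23, 4, 0, 3]

rank→(start, suffix):
  0 → (27, 'a')
  1 → (13, 'aaaababaaacaaca')
  2 → (14, 'aaababaaacaaca')
  3 → (20, 'aaacaaca')
  4 → (15, 'aababaaacaaca')
  5 → (8, 'aabbbaaaababaaacaaca')
  6 → (24, 'aaca')
  7 → (21, 'aacaaca')
  8 → (18, 'abaaacaaca')
  9 → (16, 'ababaaacaaca')
  10 → (5, 'abbaabbbaaaababaaacaaca')
  11 → (9, 'abbbaaaababaaacaaca')
  12 → (25, 'aca')
  13 → (22, 'acaaca')
  14 → (12, 'baaaababaaacaaca')
  15 → (19, 'baaacaaca')
  16 → (7, 'baabbbaaaababaaacaaca')
  17 → (17, 'babaaacaaca')
  18 → (11, 'bbaaaababaaacaaca')
  19 → (6, 'bbaabbbaaaababaaacaaca')
  20 → (10, 'bbbaaaababaaacaaca')
  21 → (1, 'bbccabbaabbbaaaababaaacaaca')
  22 → (2, 'bccabbaabbbaaaababaaacaaca')
  23 → (26, 'ca')
  24 → (23, 'caaca')
  25 → (4, 'cabbaabbbaaaababaaacaaca')
  26 → (0, 'cbbccabbaabbbaaaababaaacaaca')
  27 → (3, 'ccabbaabbbaaaababaaacaaca')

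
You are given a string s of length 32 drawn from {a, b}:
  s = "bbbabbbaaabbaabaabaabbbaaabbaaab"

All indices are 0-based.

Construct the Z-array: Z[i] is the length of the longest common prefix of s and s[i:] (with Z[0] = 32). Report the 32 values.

Z[0]=32
i=1: i≥r, start 0; Z[1]=2 scan→box=[1,3)
i=2: min(r-i=1, Z[1]=2)=1; Z[2]=1
i=3: i≥r, start 0; Z[3]=0
i=4: i≥r, start 0; Z[4]=4 scan→box=[4,8)
i=5: min(r-i=3, Z[1]=2)=2; Z[5]=2
i=6: min(r-i=2, Z[2]=1)=1; Z[6]=1
i=7: min(r-i=1, Z[3]=0)=0; Z[7]=0
i=8: i≥r, start 0; Z[8]=0
i=9: i≥r, start 0; Z[9]=0
i=10: i≥r, start 0; Z[10]=2 scan→box=[10,12)
i=11: min(r-i=1, Z[1]=2)=1; Z[11]=1
i=12: i≥r, start 0; Z[12]=0
i=13: i≥r, start 0; Z[13]=0
i=14: i≥r, start 0; Z[14]=1 scan→box=[14,15)
i=15: i≥r, start 0; Z[15]=0
i=16: i≥r, start 0; Z[16]=0
i=17: i≥r, start 0; Z[17]=1 scan→box=[17,18)
i=18: i≥r, start 0; Z[18]=0
i=19: i≥r, start 0; Z[19]=0
i=20: i≥r, start 0; Z[20]=4 scan→box=[20,24)
i=21: min(r-i=3, Z[1]=2)=2; Z[21]=2
i=22: min(r-i=2, Z[2]=1)=1; Z[22]=1
i=23: min(r-i=1, Z[3]=0)=0; Z[23]=0
i=24: i≥r, start 0; Z[24]=0
i=25: i≥r, start 0; Z[25]=0
i=26: i≥r, start 0; Z[26]=2 scan→box=[26,28)
i=27: min(r-i=1, Z[1]=2)=1; Z[27]=1
i=28: i≥r, start 0; Z[28]=0
i=29: i≥r, start 0; Z[29]=0
i=30: i≥r, start 0; Z[30]=0
i=31: i≥r, start 0; Z[31]=1 scan→box=[31,32)

[32, 2, 1, 0, 4, 2, 1, 0, 0, 0, 2, 1, 0, 0, 1, 0, 0, 1, 0, 0, 4, 2, 1, 0, 0, 0, 2, 1, 0, 0, 0, 1]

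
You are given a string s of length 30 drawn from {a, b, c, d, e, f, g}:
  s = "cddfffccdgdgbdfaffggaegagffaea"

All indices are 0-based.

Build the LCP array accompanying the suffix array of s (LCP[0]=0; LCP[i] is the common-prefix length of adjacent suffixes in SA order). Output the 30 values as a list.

[0, 1, 2, 1, 1, 0, 0, 1, 2, 0, 1, 2, 1, 2, 0, 1, 0, 2, 1, 1, 2, 2, 2, 1, 0, 2, 1, 1, 1, 1]

rank | idx | suffix
   0 |  29 | a
   1 |  27 | aea
   2 |  20 | aegagffaea
   3 |  15 | affggaegagffaea
   4 |  23 | agffaea
   5 |  12 | bdfaffggaegagffaea
   6 |   6 | ccdgdgbdfaffggaegagffaea
   7 |   0 | cddfffccdgdgbdfaffggaegagffaea
   8 |   7 | cdgdgbdfaffggaegagffaea
   9 |   1 | ddfffccdgdgbdfaffggaegagffaea
  10 |  13 | dfaffggaegagffaea
  11 |   2 | dfffccdgdgbdfaffggaegagffaea
  12 |  10 | dgbdfaffggaegagffaea
  13 |   8 | dgdgbdfaffggaegagffaea
  14 |  28 | ea
  15 |  21 | egagffaea
  16 |  26 | faea
  17 |  14 | faffggaegagffaea
  18 |   5 | fccdgdgbdfaffggaegagffaea
  19 |  25 | ffaea
  20 |   4 | ffccdgdgbdfaffggaegagffaea
  21 |   3 | fffccdgdgbdfaffggaegagffaea
  22 |  16 | ffggaegagffaea
  23 |  17 | fggaegagffaea
  24 |  19 | gaegagffaea
  25 |  22 | gagffaea
  26 |  11 | gbdfaffggaegagffaea
  27 |   9 | gdgbdfaffggaegagffaea
  28 |  24 | gffaea
  29 |  18 | ggaegagffaea

SA = [29, 27, 20, 15, 23, 12, 6, 0, 7, 1, 13, 2, 10, 8, 28, 21, 26, 14, 5, 25, 4, 3, 16, 17, 19, 22, 11, 9, 24, 18]
[i] adj suffixes → lcp
  [1] 29/27 → 1 ('a')
  [2] 27/20 → 2 ('ae')
  [3] 20/15 → 1 ('a')
  [4] 15/23 → 1 ('a')
  [5] 23/12 → 0 ('')
  [6] 12/6 → 0 ('')
  [7] 6/0 → 1 ('c')
  [8] 0/7 → 2 ('cd')
  [9] 7/1 → 0 ('')
  [10] 1/13 → 1 ('d')
  [11] 13/2 → 2 ('df')
  [12] 2/10 → 1 ('d')
  [13] 10/8 → 2 ('dg')
  [14] 8/28 → 0 ('')
  [15] 28/21 → 1 ('e')
  [16] 21/26 → 0 ('')
  [17] 26/14 → 2 ('fa')
  [18] 14/5 → 1 ('f')
  [19] 5/25 → 1 ('f')
  [20] 25/4 → 2 ('ff')
  [21] 4/3 → 2 ('ff')
  [22] 3/16 → 2 ('ff')
  [23] 16/17 → 1 ('f')
  [24] 17/19 → 0 ('')
  [25] 19/22 → 2 ('ga')
  [26] 22/11 → 1 ('g')
  [27] 11/9 → 1 ('g')
  [28] 9/24 → 1 ('g')
  [29] 24/18 → 1 ('g')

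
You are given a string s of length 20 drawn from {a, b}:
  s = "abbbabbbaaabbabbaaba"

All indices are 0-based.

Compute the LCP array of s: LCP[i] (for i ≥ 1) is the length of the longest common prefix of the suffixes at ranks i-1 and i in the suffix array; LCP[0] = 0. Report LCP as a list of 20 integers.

[0, 1, 2, 3, 1, 2, 4, 3, 5, 0, 2, 3, 2, 4, 1, 4, 3, 5, 2, 4]

rank | idx | suffix
   0 |  19 | a
   1 |   8 | aaabbabbaaba
   2 |  16 | aaba
   3 |   9 | aabbabbaaba
   4 |  17 | aba
   5 |  13 | abbaaba
   6 |  10 | abbabbaaba
   7 |   4 | abbbaaabbabbaaba
   8 |   0 | abbbabbbaaabbabbaaba
   9 |  18 | ba
  10 |   7 | baaabbabbaaba
  11 |  15 | baaba
  12 |  12 | babbaaba
  13 |   3 | babbbaaabbabbaaba
  14 |   6 | bbaaabbabbaaba
  15 |  14 | bbaaba
  16 |  11 | bbabbaaba
  17 |   2 | bbabbbaaabbabbaaba
  18 |   5 | bbbaaabbabbaaba
  19 |   1 | bbbabbbaaabbabbaaba

SA = [19, 8, 16, 9, 17, 13, 10, 4, 0, 18, 7, 15, 12, 3, 6, 14, 11, 2, 5, 1]
rank  pair      lcp
   1  s[19:],s[8:]  1  'a'
   2  s[8:],s[16:]  2  'aa'
   3  s[16:],s[9:]  3  'aab'
   4  s[9:],s[17:]  1  'a'
   5  s[17:],s[13:]  2  'ab'
   6  s[13:],s[10:]  4  'abba'
   7  s[10:],s[4:]  3  'abb'
   8  s[4:],s[0:]  5  'abbba'
   9  s[0:],s[18:]  0  ''
  10  s[18:],s[7:]  2  'ba'
  11  s[7:],s[15:]  3  'baa'
  12  s[15:],s[12:]  2  'ba'
  13  s[12:],s[3:]  4  'babb'
  14  s[3:],s[6:]  1  'b'
  15  s[6:],s[14:]  4  'bbaa'
  16  s[14:],s[11:]  3  'bba'
  17  s[11:],s[2:]  5  'bbabb'
  18  s[2:],s[5:]  2  'bb'
  19  s[5:],s[1:]  4  'bbba'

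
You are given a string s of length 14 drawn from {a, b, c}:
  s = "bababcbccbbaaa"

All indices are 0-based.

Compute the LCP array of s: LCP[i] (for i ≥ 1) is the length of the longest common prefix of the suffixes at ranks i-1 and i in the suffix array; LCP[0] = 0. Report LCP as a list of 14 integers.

rank→(start, suffix):
  0 → (13, 'a')
  1 → (12, 'aa')
  2 → (11, 'aaa')
  3 → (1, 'ababcbccbbaaa')
  4 → (3, 'abcbccbbaaa')
  5 → (10, 'baaa')
  6 → (0, 'bababcbccbbaaa')
  7 → (2, 'babcbccbbaaa')
  8 → (9, 'bbaaa')
  9 → (4, 'bcbccbbaaa')
  10 → (6, 'bccbbaaa')
  11 → (8, 'cbbaaa')
  12 → (5, 'cbccbbaaa')
  13 → (7, 'ccbbaaa')

SA = [13, 12, 11, 1, 3, 10, 0, 2, 9, 4, 6, 8, 5, 7]
i: (SA[i-1],SA[i]) lcp shared
  1: (13,12) 1 'a'
  2: (12,11) 2 'aa'
  3: (11,1) 1 'a'
  4: (1,3) 2 'ab'
  5: (3,10) 0 ''
  6: (10,0) 2 'ba'
  7: (0,2) 3 'bab'
  8: (2,9) 1 'b'
  9: (9,4) 1 'b'
  10: (4,6) 2 'bc'
  11: (6,8) 0 ''
  12: (8,5) 2 'cb'
  13: (5,7) 1 'c'

[0, 1, 2, 1, 2, 0, 2, 3, 1, 1, 2, 0, 2, 1]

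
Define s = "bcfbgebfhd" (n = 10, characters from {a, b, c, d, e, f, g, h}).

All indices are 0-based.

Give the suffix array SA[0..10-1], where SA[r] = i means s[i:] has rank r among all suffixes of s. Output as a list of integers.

[0, 6, 3, 1, 9, 5, 2, 7, 4, 8]

rank→(start, suffix):
  0 → (0, 'bcfbgebfhd')
  1 → (6, 'bfhd')
  2 → (3, 'bgebfhd')
  3 → (1, 'cfbgebfhd')
  4 → (9, 'd')
  5 → (5, 'ebfhd')
  6 → (2, 'fbgebfhd')
  7 → (7, 'fhd')
  8 → (4, 'gebfhd')
  9 → (8, 'hd')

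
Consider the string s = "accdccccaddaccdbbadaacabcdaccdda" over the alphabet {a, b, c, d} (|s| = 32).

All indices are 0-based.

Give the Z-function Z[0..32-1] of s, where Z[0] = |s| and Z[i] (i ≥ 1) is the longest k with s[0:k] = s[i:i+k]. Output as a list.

[32, 0, 0, 0, 0, 0, 0, 0, 1, 0, 0, 4, 0, 0, 0, 0, 0, 1, 0, 1, 2, 0, 1, 0, 0, 0, 4, 0, 0, 0, 0, 1]

Z[0]=32
i=1: fresh scan; Z[1]=0
i=2: fresh scan; Z[2]=0
i=3: fresh scan; Z[3]=0
i=4: fresh scan; Z[4]=0
i=5: fresh scan; Z[5]=0
i=6: fresh scan; Z[6]=0
i=7: fresh scan; Z[7]=0
i=8: fresh scan; Z[8]=1 scan→box=[8,9)
i=9: fresh scan; Z[9]=0
i=10: fresh scan; Z[10]=0
i=11: fresh scan; Z[11]=4 scan→box=[11,15)
i=12: min(r-i=3, Z[1]=0)=0; Z[12]=0
i=13: min(r-i=2, Z[2]=0)=0; Z[13]=0
i=14: min(r-i=1, Z[3]=0)=0; Z[14]=0
i=15: fresh scan; Z[15]=0
i=16: fresh scan; Z[16]=0
i=17: fresh scan; Z[17]=1 scan→box=[17,18)
i=18: fresh scan; Z[18]=0
i=19: fresh scan; Z[19]=1 scan→box=[19,20)
i=20: fresh scan; Z[20]=2 scan→box=[20,22)
i=21: min(r-i=1, Z[1]=0)=0; Z[21]=0
i=22: fresh scan; Z[22]=1 scan→box=[22,23)
i=23: fresh scan; Z[23]=0
i=24: fresh scan; Z[24]=0
i=25: fresh scan; Z[25]=0
i=26: fresh scan; Z[26]=4 scan→box=[26,30)
i=27: min(r-i=3, Z[1]=0)=0; Z[27]=0
i=28: min(r-i=2, Z[2]=0)=0; Z[28]=0
i=29: min(r-i=1, Z[3]=0)=0; Z[29]=0
i=30: fresh scan; Z[30]=0
i=31: fresh scan; Z[31]=1 scan→box=[31,32)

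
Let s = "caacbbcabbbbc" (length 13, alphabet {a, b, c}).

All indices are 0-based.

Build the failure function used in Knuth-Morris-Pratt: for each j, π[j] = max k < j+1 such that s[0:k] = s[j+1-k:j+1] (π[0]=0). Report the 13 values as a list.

π[0] = 0
j=1 s[j]='a': π[1]=0 (border '')
j=2 s[j]='a': π[2]=0 (border '')
j=3 s[j]='c': π[3]=1 (border 'c')
j=4 s[j]='b': k: 1→0; π[4]=0 (border '')
j=5 s[j]='b': π[5]=0 (border '')
j=6 s[j]='c': π[6]=1 (border 'c')
j=7 s[j]='a': π[7]=2 (border 'ca')
j=8 s[j]='b': k: 2→0; π[8]=0 (border '')
j=9 s[j]='b': π[9]=0 (border '')
j=10 s[j]='b': π[10]=0 (border '')
j=11 s[j]='b': π[11]=0 (border '')
j=12 s[j]='c': π[12]=1 (border 'c')

[0, 0, 0, 1, 0, 0, 1, 2, 0, 0, 0, 0, 1]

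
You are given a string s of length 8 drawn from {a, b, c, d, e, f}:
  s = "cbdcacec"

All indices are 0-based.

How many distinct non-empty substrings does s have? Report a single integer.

rank | idx | suffix
   0 |   4 | acec
   1 |   1 | bdcacec
   2 |   7 | c
   3 |   3 | cacec
   4 |   0 | cbdcacec
   5 |   5 | cec
   6 |   2 | dcacec
   7 |   6 | ec

SA = [4, 1, 7, 3, 0, 5, 2, 6]
rank  pair      lcp
   1  s[4:],s[1:]  0  ''
   2  s[1:],s[7:]  0  ''
   3  s[7:],s[3:]  1  'c'
   4  s[3:],s[0:]  1  'c'
   5  s[0:],s[5:]  1  'c'
   6  s[5:],s[2:]  0  ''
   7  s[2:],s[6:]  0  ''

n(n+1)/2 = 8·9/2 = 36
Σ LCP = 0 + 0 + 0 + 1 + 1 + 1 + 0 + 0 = 3
distinct = 36 − 3 = 33

33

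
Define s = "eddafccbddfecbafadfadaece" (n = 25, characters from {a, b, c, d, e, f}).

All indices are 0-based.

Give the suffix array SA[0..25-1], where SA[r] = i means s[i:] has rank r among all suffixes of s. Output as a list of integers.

[19, 16, 21, 14, 3, 13, 7, 12, 6, 5, 23, 20, 2, 1, 8, 17, 9, 24, 11, 22, 0, 18, 15, 4, 10]

rank→(start, suffix):
  0 → (19, 'adaece')
  1 → (16, 'adfadaece')
  2 → (21, 'aece')
  3 → (14, 'afadfadaece')
  4 → (3, 'afccbddfecbafadfadaece')
  5 → (13, 'bafadfadaece')
  6 → (7, 'bddfecbafadfadaece')
  7 → (12, 'cbafadfadaece')
  8 → (6, 'cbddfecbafadfadaece')
  9 → (5, 'ccbddfecbafadfadaece')
  10 → (23, 'ce')
  11 → (20, 'daece')
  12 → (2, 'dafccbddfecbafadfadaece')
  13 → (1, 'ddafccbddfecbafadfadaece')
  14 → (8, 'ddfecbafadfadaece')
  15 → (17, 'dfadaece')
  16 → (9, 'dfecbafadfadaece')
  17 → (24, 'e')
  18 → (11, 'ecbafadfadaece')
  19 → (22, 'ece')
  20 → (0, 'eddafccbddfecbafadfadaece')
  21 → (18, 'fadaece')
  22 → (15, 'fadfadaece')
  23 → (4, 'fccbddfecbafadfadaece')
  24 → (10, 'fecbafadfadaece')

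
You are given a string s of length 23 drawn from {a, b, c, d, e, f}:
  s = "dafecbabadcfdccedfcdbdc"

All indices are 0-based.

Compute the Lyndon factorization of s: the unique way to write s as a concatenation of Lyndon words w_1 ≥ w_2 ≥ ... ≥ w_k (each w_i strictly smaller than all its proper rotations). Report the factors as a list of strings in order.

emit factor 1: 'd' (i=0, period=1)
emit factor 2: 'afecb' (i=1, period=5)
emit factor 3: 'abadcfdccedfcdbdc' (i=6, period=17)

["d", "afecb", "abadcfdccedfcdbdc"]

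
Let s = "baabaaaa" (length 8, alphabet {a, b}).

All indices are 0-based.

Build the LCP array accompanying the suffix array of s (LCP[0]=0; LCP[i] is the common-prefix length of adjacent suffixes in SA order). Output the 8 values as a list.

[0, 1, 2, 3, 2, 1, 0, 3]

sorted suffixes:
  #0 SA[0]=7  'a'
  #1 SA[1]=6  'aa'
  #2 SA[2]=5  'aaa'
  #3 SA[3]=4  'aaaa'
  #4 SA[4]=1  'aabaaaa'
  #5 SA[5]=2  'abaaaa'
  #6 SA[6]=3  'baaaa'
  #7 SA[7]=0  'baabaaaa'

SA = [7, 6, 5, 4, 1, 2, 3, 0]
rank  pair      lcp
   1  s[7:],s[6:]  1  'a'
   2  s[6:],s[5:]  2  'aa'
   3  s[5:],s[4:]  3  'aaa'
   4  s[4:],s[1:]  2  'aa'
   5  s[1:],s[2:]  1  'a'
   6  s[2:],s[3:]  0  ''
   7  s[3:],s[0:]  3  'baa'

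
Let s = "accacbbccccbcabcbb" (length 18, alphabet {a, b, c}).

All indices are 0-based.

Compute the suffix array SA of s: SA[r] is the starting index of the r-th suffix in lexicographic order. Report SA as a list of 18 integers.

[13, 3, 0, 17, 16, 5, 11, 14, 6, 12, 2, 15, 4, 10, 1, 9, 8, 7]

rank→(start, suffix):
  0 → (13, 'abcbb')
  1 → (3, 'acbbccccbcabcbb')
  2 → (0, 'accacbbccccbcabcbb')
  3 → (17, 'b')
  4 → (16, 'bb')
  5 → (5, 'bbccccbcabcbb')
  6 → (11, 'bcabcbb')
  7 → (14, 'bcbb')
  8 → (6, 'bccccbcabcbb')
  9 → (12, 'cabcbb')
  10 → (2, 'cacbbccccbcabcbb')
  11 → (15, 'cbb')
  12 → (4, 'cbbccccbcabcbb')
  13 → (10, 'cbcabcbb')
  14 → (1, 'ccacbbccccbcabcbb')
  15 → (9, 'ccbcabcbb')
  16 → (8, 'cccbcabcbb')
  17 → (7, 'ccccbcabcbb')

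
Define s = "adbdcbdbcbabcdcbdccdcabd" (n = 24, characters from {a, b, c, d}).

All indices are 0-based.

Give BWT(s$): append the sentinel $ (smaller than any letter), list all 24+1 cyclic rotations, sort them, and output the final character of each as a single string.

rank  rotation                   last
    0  $adbdcbdbcbabcdcbdccdcabd  d
    1  abcdcbdccdcabd$adbdcbdbcb  b
    2  abd$adbdcbdbcbabcdcbdccdc  c
    3  adbdcbdbcbabcdcbdccdcabd$  $
    4  babcdcbdccdcabd$adbdcbdbc  c
    5  bcbabcdcbdccdcabd$adbdcbd  d
    6  bcdcbdccdcabd$adbdcbdbcba  a
    7  bd$adbdcbdbcbabcdcbdccdca  a
    8  bdbcbabcdcbdccdcabd$adbdc  c
    9  bdcbdbcbabcdcbdccdcabd$ad  d
   10  bdccdcabd$adbdcbdbcbabcdc  c
   11  cabd$adbdcbdbcbabcdcbdccd  d
   12  cbabcdcbdccdcabd$adbdcbdb  b
   13  cbdbcbabcdcbdccdcabd$adbd  d
   14  cbdccdcabd$adbdcbdbcbabcd  d
   15  ccdcabd$adbdcbdbcbabcdcbd  d
   16  cdcabd$adbdcbdbcbabcdcbdc  c
   17  cdcbdccdcabd$adbdcbdbcbab  b
   18  d$adbdcbdbcbabcdcbdccdcab  b
   19  dbcbabcdcbdccdcabd$adbdcb  b
   20  dbdcbdbcbabcdcbdccdcabd$a  a
   21  dcabd$adbdcbdbcbabcdcbdcc  c
   22  dcbdbcbabcdcbdccdcabd$adb  b
   23  dcbdccdcabd$adbdcbdbcbabc  c
   24  dccdcabd$adbdcbdbcbabcdcb  b

dbc$cdaacdcdbdddcbbbacbcb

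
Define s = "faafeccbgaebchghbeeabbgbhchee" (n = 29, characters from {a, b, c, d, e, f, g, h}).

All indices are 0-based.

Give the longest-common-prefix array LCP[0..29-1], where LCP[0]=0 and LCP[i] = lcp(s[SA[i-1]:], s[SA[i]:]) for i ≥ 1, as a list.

rank→(start, suffix):
  0 → (1, 'aafeccbgaebchghbeeabbgbhchee')
  1 → (19, 'abbgbhchee')
  2 → (9, 'aebchghbeeabbgbhchee')
  3 → (2, 'afeccbgaebchghbeeabbgbhchee')
  4 → (20, 'bbgbhchee')
  5 → (11, 'bchghbeeabbgbhchee')
  6 → (16, 'beeabbgbhchee')
  7 → (7, 'bgaebchghbeeabbgbhchee')
  8 → (21, 'bgbhchee')
  9 → (23, 'bhchee')
  10 → (6, 'cbgaebchghbeeabbgbhchee')
  11 → (5, 'ccbgaebchghbeeabbgbhchee')
  12 → (25, 'chee')
  13 → (12, 'chghbeeabbgbhchee')
  14 → (28, 'e')
  15 → (18, 'eabbgbhchee')
  16 → (10, 'ebchghbeeabbgbhchee')
  17 → (4, 'eccbgaebchghbeeabbgbhchee')
  18 → (27, 'ee')
  19 → (17, 'eeabbgbhchee')
  20 → (0, 'faafeccbgaebchghbeeabbgbhchee')
  21 → (3, 'feccbgaebchghbeeabbgbhchee')
  22 → (8, 'gaebchghbeeabbgbhchee')
  23 → (22, 'gbhchee')
  24 → (14, 'ghbeeabbgbhchee')
  25 → (15, 'hbeeabbgbhchee')
  26 → (24, 'hchee')
  27 → (26, 'hee')
  28 → (13, 'hghbeeabbgbhchee')

SA = [1, 19, 9, 2, 20, 11, 16, 7, 21, 23, 6, 5, 25, 12, 28, 18, 10, 4, 27, 17, 0, 3, 8, 22, 14, 15, 24, 26, 13]
rank  pair      lcp
   1  s[1:],s[19:]  1  'a'
   2  s[19:],s[9:]  1  'a'
   3  s[9:],s[2:]  1  'a'
   4  s[2:],s[20:]  0  ''
   5  s[20:],s[11:]  1  'b'
   6  s[11:],s[16:]  1  'b'
   7  s[16:],s[7:]  1  'b'
   8  s[7:],s[21:]  2  'bg'
   9  s[21:],s[23:]  1  'b'
  10  s[23:],s[6:]  0  ''
  11  s[6:],s[5:]  1  'c'
  12  s[5:],s[25:]  1  'c'
  13  s[25:],s[12:]  2  'ch'
  14  s[12:],s[28:]  0  ''
  15  s[28:],s[18:]  1  'e'
  16  s[18:],s[10:]  1  'e'
  17  s[10:],s[4:]  1  'e'
  18  s[4:],s[27:]  1  'e'
  19  s[27:],s[17:]  2  'ee'
  20  s[17:],s[0:]  0  ''
  21  s[0:],s[3:]  1  'f'
  22  s[3:],s[8:]  0  ''
  23  s[8:],s[22:]  1  'g'
  24  s[22:],s[14:]  1  'g'
  25  s[14:],s[15:]  0  ''
  26  s[15:],s[24:]  1  'h'
  27  s[24:],s[26:]  1  'h'
  28  s[26:],s[13:]  1  'h'

[0, 1, 1, 1, 0, 1, 1, 1, 2, 1, 0, 1, 1, 2, 0, 1, 1, 1, 1, 2, 0, 1, 0, 1, 1, 0, 1, 1, 1]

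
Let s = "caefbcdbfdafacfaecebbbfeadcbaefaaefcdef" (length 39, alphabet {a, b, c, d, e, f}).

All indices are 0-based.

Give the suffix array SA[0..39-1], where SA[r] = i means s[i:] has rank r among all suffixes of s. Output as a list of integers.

sorted suffixes:
  #0 SA[0]=31  'aaefcdef'
  #1 SA[1]=12  'acfaecebbbfeadcbaefaaefcdef'
  #2 SA[2]=24  'adcbaefaaefcdef'
  #3 SA[3]=15  'aecebbbfeadcbaefaaefcdef'
  #4 SA[4]=28  'aefaaefcdef'
  #5 SA[5]=1  'aefbcdbfdafacfaecebbbfeadcbaefaaefcdef'
  #6 SA[6]=32  'aefcdef'
  #7 SA[7]=10  'afacfaecebbbfeadcbaefaaefcdef'
  #8 SA[8]=27  'baefaaefcdef'
  #9 SA[9]=19  'bbbfeadcbaefaaefcdef'
  #10 SA[10]=20  'bbfeadcbaefaaefcdef'
  #11 SA[11]=4  'bcdbfdafacfaecebbbfeadcbaefaaefcdef'
  #12 SA[12]=7  'bfdafacfaecebbbfeadcbaefaaefcdef'
  #13 SA[13]=21  'bfeadcbaefaaefcdef'
  #14 SA[14]=0  'caefbcdbfdafacfaecebbbfeadcbaefaaefcdef'
  #15 SA[15]=26  'cbaefaaefcdef'
  #16 SA[16]=5  'cdbfdafacfaecebbbfeadcbaefaaefcdef'
  #17 SA[17]=35  'cdef'
  #18 SA[18]=17  'cebbbfeadcbaefaaefcdef'
  #19 SA[19]=13  'cfaecebbbfeadcbaefaaefcdef'
  #20 SA[20]=9  'dafacfaecebbbfeadcbaefaaefcdef'
  #21 SA[21]=6  'dbfdafacfaecebbbfeadcbaefaaefcdef'
  #22 SA[22]=25  'dcbaefaaefcdef'
  #23 SA[23]=36  'def'
  #24 SA[24]=23  'eadcbaefaaefcdef'
  #25 SA[25]=18  'ebbbfeadcbaefaaefcdef'
  #26 SA[26]=16  'ecebbbfeadcbaefaaefcdef'
  #27 SA[27]=37  'ef'
  #28 SA[28]=29  'efaaefcdef'
  #29 SA[29]=2  'efbcdbfdafacfaecebbbfeadcbaefaaefcdef'
  #30 SA[30]=33  'efcdef'
  #31 SA[31]=38  'f'
  #32 SA[32]=30  'faaefcdef'
  #33 SA[33]=11  'facfaecebbbfeadcbaefaaefcdef'
  #34 SA[34]=14  'faecebbbfeadcbaefaaefcdef'
  #35 SA[35]=3  'fbcdbfdafacfaecebbbfeadcbaefaaefcdef'
  #36 SA[36]=34  'fcdef'
  #37 SA[37]=8  'fdafacfaecebbbfeadcbaefaaefcdef'
  #38 SA[38]=22  'feadcbaefaaefcdef'

[31, 12, 24, 15, 28, 1, 32, 10, 27, 19, 20, 4, 7, 21, 0, 26, 5, 35, 17, 13, 9, 6, 25, 36, 23, 18, 16, 37, 29, 2, 33, 38, 30, 11, 14, 3, 34, 8, 22]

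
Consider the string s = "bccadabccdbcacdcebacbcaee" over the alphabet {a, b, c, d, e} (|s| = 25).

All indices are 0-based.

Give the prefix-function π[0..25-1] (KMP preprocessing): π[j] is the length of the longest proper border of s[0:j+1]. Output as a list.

π[0] = 0
j=1 s[j]='c': π[1]=0 (border '')
j=2 s[j]='c': π[2]=0 (border '')
j=3 s[j]='a': π[3]=0 (border '')
j=4 s[j]='d': π[4]=0 (border '')
j=5 s[j]='a': π[5]=0 (border '')
j=6 s[j]='b': π[6]=1 (border 'b')
j=7 s[j]='c': π[7]=2 (border 'bc')
j=8 s[j]='c': π[8]=3 (border 'bcc')
j=9 s[j]='d': k: 3→0; π[9]=0 (border '')
j=10 s[j]='b': π[10]=1 (border 'b')
j=11 s[j]='c': π[11]=2 (border 'bc')
j=12 s[j]='a': k: 2→0; π[12]=0 (border '')
j=13 s[j]='c': π[13]=0 (border '')
j=14 s[j]='d': π[14]=0 (border '')
j=15 s[j]='c': π[15]=0 (border '')
j=16 s[j]='e': π[16]=0 (border '')
j=17 s[j]='b': π[17]=1 (border 'b')
j=18 s[j]='a': k: 1→0; π[18]=0 (border '')
j=19 s[j]='c': π[19]=0 (border '')
j=20 s[j]='b': π[20]=1 (border 'b')
j=21 s[j]='c': π[21]=2 (border 'bc')
j=22 s[j]='a': k: 2→0; π[22]=0 (border '')
j=23 s[j]='e': π[23]=0 (border '')
j=24 s[j]='e': π[24]=0 (border '')

[0, 0, 0, 0, 0, 0, 1, 2, 3, 0, 1, 2, 0, 0, 0, 0, 0, 1, 0, 0, 1, 2, 0, 0, 0]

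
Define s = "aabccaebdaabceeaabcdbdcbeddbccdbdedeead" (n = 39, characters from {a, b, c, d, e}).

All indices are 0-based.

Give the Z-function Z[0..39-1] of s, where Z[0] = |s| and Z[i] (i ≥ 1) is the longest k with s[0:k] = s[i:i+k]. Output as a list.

Z[0]=39
i=1: outside box; Z[1]=1 grow→box=[1,2)
i=2: outside box; Z[2]=0
i=3: outside box; Z[3]=0
i=4: outside box; Z[4]=0
i=5: outside box; Z[5]=1 grow→box=[5,6)
i=6: outside box; Z[6]=0
i=7: outside box; Z[7]=0
i=8: outside box; Z[8]=0
i=9: outside box; Z[9]=4 grow→box=[9,13)
i=10: min(r-i=3, Z[1]=1)=1; Z[10]=1
i=11: min(r-i=2, Z[2]=0)=0; Z[11]=0
i=12: min(r-i=1, Z[3]=0)=0; Z[12]=0
i=13: outside box; Z[13]=0
i=14: outside box; Z[14]=0
i=15: outside box; Z[15]=4 grow→box=[15,19)
i=16: min(r-i=3, Z[1]=1)=1; Z[16]=1
i=17: min(r-i=2, Z[2]=0)=0; Z[17]=0
i=18: min(r-i=1, Z[3]=0)=0; Z[18]=0
i=19: outside box; Z[19]=0
i=20: outside box; Z[20]=0
i=21: outside box; Z[21]=0
i=22: outside box; Z[22]=0
i=23: outside box; Z[23]=0
i=24: outside box; Z[24]=0
i=25: outside box; Z[25]=0
i=26: outside box; Z[26]=0
i=27: outside box; Z[27]=0
i=28: outside box; Z[28]=0
i=29: outside box; Z[29]=0
i=30: outside box; Z[30]=0
i=31: outside box; Z[31]=0
i=32: outside box; Z[32]=0
i=33: outside box; Z[33]=0
i=34: outside box; Z[34]=0
i=35: outside box; Z[35]=0
i=36: outside box; Z[36]=0
i=37: outside box; Z[37]=1 grow→box=[37,38)
i=38: outside box; Z[38]=0

[39, 1, 0, 0, 0, 1, 0, 0, 0, 4, 1, 0, 0, 0, 0, 4, 1, 0, 0, 0, 0, 0, 0, 0, 0, 0, 0, 0, 0, 0, 0, 0, 0, 0, 0, 0, 0, 1, 0]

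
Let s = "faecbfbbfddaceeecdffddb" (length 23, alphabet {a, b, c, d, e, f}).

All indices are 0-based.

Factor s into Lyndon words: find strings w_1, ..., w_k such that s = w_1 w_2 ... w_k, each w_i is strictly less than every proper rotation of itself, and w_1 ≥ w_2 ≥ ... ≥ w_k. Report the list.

["f", "aecbfbbfdd", "aceeecdffddb"]

emit factor 1: 'f' (i=0, period=1)
emit factor 2: 'aecbfbbfdd' (i=1, period=10)
emit factor 3: 'aceeecdffddb' (i=11, period=12)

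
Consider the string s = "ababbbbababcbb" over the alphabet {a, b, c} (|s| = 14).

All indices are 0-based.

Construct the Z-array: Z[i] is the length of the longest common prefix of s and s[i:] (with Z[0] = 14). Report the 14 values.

[14, 0, 2, 0, 0, 0, 0, 4, 0, 2, 0, 0, 0, 0]

Z[0]=14
i=1: outside box; Z[1]=0
i=2: outside box; Z[2]=2 extend→box=[2,4)
i=3: min(r-i=1, Z[1]=0)=0; Z[3]=0
i=4: outside box; Z[4]=0
i=5: outside box; Z[5]=0
i=6: outside box; Z[6]=0
i=7: outside box; Z[7]=4 extend→box=[7,11)
i=8: min(r-i=3, Z[1]=0)=0; Z[8]=0
i=9: min(r-i=2, Z[2]=2)=2; Z[9]=2
i=10: min(r-i=1, Z[3]=0)=0; Z[10]=0
i=11: outside box; Z[11]=0
i=12: outside box; Z[12]=0
i=13: outside box; Z[13]=0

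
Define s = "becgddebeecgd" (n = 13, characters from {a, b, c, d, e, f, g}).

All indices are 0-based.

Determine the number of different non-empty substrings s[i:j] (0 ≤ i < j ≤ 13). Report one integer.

rank→(start, suffix):
  0 → (0, 'becgddebeecgd')
  1 → (7, 'beecgd')
  2 → (10, 'cgd')
  3 → (2, 'cgddebeecgd')
  4 → (12, 'd')
  5 → (4, 'ddebeecgd')
  6 → (5, 'debeecgd')
  7 → (6, 'ebeecgd')
  8 → (9, 'ecgd')
  9 → (1, 'ecgddebeecgd')
  10 → (8, 'eecgd')
  11 → (11, 'gd')
  12 → (3, 'gddebeecgd')

SA = [0, 7, 10, 2, 12, 4, 5, 6, 9, 1, 8, 11, 3]
rank  pair      lcp
   1  s[0:],s[7:]  2  'be'
   2  s[7:],s[10:]  0  ''
   3  s[10:],s[2:]  3  'cgd'
   4  s[2:],s[12:]  0  ''
   5  s[12:],s[4:]  1  'd'
   6  s[4:],s[5:]  1  'd'
   7  s[5:],s[6:]  0  ''
   8  s[6:],s[9:]  1  'e'
   9  s[9:],s[1:]  4  'ecgd'
  10  s[1:],s[8:]  1  'e'
  11  s[8:],s[11:]  0  ''
  12  s[11:],s[3:]  2  'gd'

n(n+1)/2 = 13·14/2 = 91
Σ LCP = 0 + 2 + 0 + 3 + 0 + 1 + 1 + 0 + 1 + 4 + 1 + 0 + 2 = 15
distinct = 91 − 15 = 76

76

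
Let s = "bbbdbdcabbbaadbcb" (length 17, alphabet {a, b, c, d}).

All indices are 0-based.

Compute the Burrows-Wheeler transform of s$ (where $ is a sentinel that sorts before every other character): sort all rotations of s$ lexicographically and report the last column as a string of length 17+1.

bbcacbba$bdbddbabb

rank  rotation            last
    0  $bbbdbdcabbbaadbcb  b
    1  aadbcb$bbbdbdcabbb  b
    2  abbbaadbcb$bbbdbdc  c
    3  adbcb$bbbdbdcabbba  a
    4  b$bbbdbdcabbbaadbc  c
    5  baadbcb$bbbdbdcabb  b
    6  bbaadbcb$bbbdbdcab  b
    7  bbbaadbcb$bbbdbdca  a
    8  bbbdbdcabbbaadbcb$  $
    9  bbdbdcabbbaadbcb$b  b
   10  bcb$bbbdbdcabbbaad  d
   11  bdbdcabbbaadbcb$bb  b
   12  bdcabbbaadbcb$bbbd  d
   13  cabbbaadbcb$bbbdbd  d
   14  cb$bbbdbdcabbbaadb  b
   15  dbcb$bbbdbdcabbbaa  a
   16  dbdcabbbaadbcb$bbb  b
   17  dcabbbaadbcb$bbbdb  b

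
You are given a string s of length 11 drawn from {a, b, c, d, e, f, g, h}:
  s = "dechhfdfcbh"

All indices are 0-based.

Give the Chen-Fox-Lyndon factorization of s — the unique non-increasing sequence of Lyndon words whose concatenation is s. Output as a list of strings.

["de", "chhfdf", "c", "bh"]

emit factor 1: 'de' (i=0, period=2)
emit factor 2: 'chhfdf' (i=2, period=6)
emit factor 3: 'c' (i=8, period=1)
emit factor 4: 'bh' (i=9, period=2)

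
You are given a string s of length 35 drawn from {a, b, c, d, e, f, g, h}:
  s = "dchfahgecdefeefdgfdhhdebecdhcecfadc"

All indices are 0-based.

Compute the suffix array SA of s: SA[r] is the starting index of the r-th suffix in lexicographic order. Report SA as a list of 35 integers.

rank→(start, suffix):
  0 → (32, 'adc')
  1 → (4, 'ahgecdefeefdgfdhhdebecdhcecfadc')
  2 → (23, 'becdhcecfadc')
  3 → (34, 'c')
  4 → (8, 'cdefeefdgfdhhdebecdhcecfadc')
  5 → (25, 'cdhcecfadc')
  6 → (28, 'cecfadc')
  7 → (30, 'cfadc')
  8 → (1, 'chfahgecdefeefdgfdhhdebecdhcecfadc')
  9 → (33, 'dc')
  10 → (0, 'dchfahgecdefeefdgfdhhdebecdhcecfadc')
  11 → (21, 'debecdhcecfadc')
  12 → (9, 'defeefdgfdhhdebecdhcecfadc')
  13 → (15, 'dgfdhhdebecdhcecfadc')
  14 → (26, 'dhcecfadc')
  15 → (18, 'dhhdebecdhcecfadc')
  16 → (22, 'ebecdhcecfadc')
  17 → (7, 'ecdefeefdgfdhhdebecdhcecfadc')
  18 → (24, 'ecdhcecfadc')
  19 → (29, 'ecfadc')
  20 → (12, 'eefdgfdhhdebecdhcecfadc')
  21 → (13, 'efdgfdhhdebecdhcecfadc')
  22 → (10, 'efeefdgfdhhdebecdhcecfadc')
  23 → (31, 'fadc')
  24 → (3, 'fahgecdefeefdgfdhhdebecdhcecfadc')
  25 → (14, 'fdgfdhhdebecdhcecfadc')
  26 → (17, 'fdhhdebecdhcecfadc')
  27 → (11, 'feefdgfdhhdebecdhcecfadc')
  28 → (6, 'gecdefeefdgfdhhdebecdhcecfadc')
  29 → (16, 'gfdhhdebecdhcecfadc')
  30 → (27, 'hcecfadc')
  31 → (20, 'hdebecdhcecfadc')
  32 → (2, 'hfahgecdefeefdgfdhhdebecdhcecfadc')
  33 → (5, 'hgecdefeefdgfdhhdebecdhcecfadc')
  34 → (19, 'hhdebecdhcecfadc')

[32, 4, 23, 34, 8, 25, 28, 30, 1, 33, 0, 21, 9, 15, 26, 18, 22, 7, 24, 29, 12, 13, 10, 31, 3, 14, 17, 11, 6, 16, 27, 20, 2, 5, 19]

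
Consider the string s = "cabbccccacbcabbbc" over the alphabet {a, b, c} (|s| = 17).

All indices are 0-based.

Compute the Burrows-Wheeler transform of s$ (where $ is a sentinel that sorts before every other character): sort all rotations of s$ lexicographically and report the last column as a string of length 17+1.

ccccababcbbb$caccb

rank  rotation            last
    0  $cabbccccacbcabbbc  c
    1  abbbc$cabbccccacbc  c
    2  abbccccacbcabbbc$c  c
    3  acbcabbbc$cabbcccc  c
    4  bbbc$cabbccccacbca  a
    5  bbc$cabbccccacbcab  b
    6  bbccccacbcabbbc$ca  a
    7  bc$cabbccccacbcabb  b
    8  bcabbbc$cabbccccac  c
    9  bccccacbcabbbc$cab  b
   10  c$cabbccccacbcabbb  b
   11  cabbbc$cabbccccacb  b
   12  cabbccccacbcabbbc$  $
   13  cacbcabbbc$cabbccc  c
   14  cbcabbbc$cabbcccca  a
   15  ccacbcabbbc$cabbcc  c
   16  cccacbcabbbc$cabbc  c
   17  ccccacbcabbbc$cabb  b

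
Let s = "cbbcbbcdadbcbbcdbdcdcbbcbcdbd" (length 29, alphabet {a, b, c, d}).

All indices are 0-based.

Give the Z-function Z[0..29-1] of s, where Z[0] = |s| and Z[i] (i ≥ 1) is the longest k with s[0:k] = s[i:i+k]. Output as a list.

Z[0]=29
i=1: outside box; Z[1]=0
i=2: outside box; Z[2]=0
i=3: outside box; Z[3]=4 scan→box=[3,7)
i=4: min(r-i=3, Z[1]=0)=0; Z[4]=0
i=5: min(r-i=2, Z[2]=0)=0; Z[5]=0
i=6: min(r-i=1, Z[3]=4)=1; Z[6]=1
i=7: outside box; Z[7]=0
i=8: outside box; Z[8]=0
i=9: outside box; Z[9]=0
i=10: outside box; Z[10]=0
i=11: outside box; Z[11]=4 scan→box=[11,15)
i=12: min(r-i=3, Z[1]=0)=0; Z[12]=0
i=13: min(r-i=2, Z[2]=0)=0; Z[13]=0
i=14: min(r-i=1, Z[3]=4)=1; Z[14]=1
i=15: outside box; Z[15]=0
i=16: outside box; Z[16]=0
i=17: outside box; Z[17]=0
i=18: outside box; Z[18]=1 scan→box=[18,19)
i=19: outside box; Z[19]=0
i=20: outside box; Z[20]=5 scan→box=[20,25)
i=21: min(r-i=4, Z[1]=0)=0; Z[21]=0
i=22: min(r-i=3, Z[2]=0)=0; Z[22]=0
i=23: min(r-i=2, Z[3]=4)=2; Z[23]=2
i=24: min(r-i=1, Z[4]=0)=0; Z[24]=0
i=25: outside box; Z[25]=1 scan→box=[25,26)
i=26: outside box; Z[26]=0
i=27: outside box; Z[27]=0
i=28: outside box; Z[28]=0

[29, 0, 0, 4, 0, 0, 1, 0, 0, 0, 0, 4, 0, 0, 1, 0, 0, 0, 1, 0, 5, 0, 0, 2, 0, 1, 0, 0, 0]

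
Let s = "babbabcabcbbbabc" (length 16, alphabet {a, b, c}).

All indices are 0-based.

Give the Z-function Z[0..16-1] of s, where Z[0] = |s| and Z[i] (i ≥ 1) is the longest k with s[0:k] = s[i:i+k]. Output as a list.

Z[0]=16
i=1: outside box; Z[1]=0
i=2: outside box; Z[2]=1 scan→box=[2,3)
i=3: outside box; Z[3]=3 scan→box=[3,6)
i=4: min(r-i=2, Z[1]=0)=0; Z[4]=0
i=5: min(r-i=1, Z[2]=1)=1; Z[5]=1
i=6: outside box; Z[6]=0
i=7: outside box; Z[7]=0
i=8: outside box; Z[8]=1 scan→box=[8,9)
i=9: outside box; Z[9]=0
i=10: outside box; Z[10]=1 scan→box=[10,11)
i=11: outside box; Z[11]=1 scan→box=[11,12)
i=12: outside box; Z[12]=3 scan→box=[12,15)
i=13: min(r-i=2, Z[1]=0)=0; Z[13]=0
i=14: min(r-i=1, Z[2]=1)=1; Z[14]=1
i=15: outside box; Z[15]=0

[16, 0, 1, 3, 0, 1, 0, 0, 1, 0, 1, 1, 3, 0, 1, 0]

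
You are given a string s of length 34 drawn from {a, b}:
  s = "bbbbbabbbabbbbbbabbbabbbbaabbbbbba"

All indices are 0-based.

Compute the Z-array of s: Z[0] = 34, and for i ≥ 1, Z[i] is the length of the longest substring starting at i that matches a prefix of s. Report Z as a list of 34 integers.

Z[0]=34
i=1: i≥r, start 0; Z[1]=4 grow→box=[1,5)
i=2: min(r-i=3, Z[1]=4)=3; Z[2]=3
i=3: min(r-i=2, Z[2]=3)=2; Z[3]=2
i=4: min(r-i=1, Z[3]=2)=1; Z[4]=1
i=5: i≥r, start 0; Z[5]=0
i=6: i≥r, start 0; Z[6]=3 grow→box=[6,9)
i=7: min(r-i=2, Z[1]=4)=2; Z[7]=2
i=8: min(r-i=1, Z[2]=3)=1; Z[8]=1
i=9: i≥r, start 0; Z[9]=0
i=10: i≥r, start 0; Z[10]=5 grow→box=[10,15)
i=11: min(r-i=4, Z[1]=4)=4; Z[11]=14 grow→box=[11,25)
i=12: min(r-i=13, Z[1]=4)=4; Z[12]=4
i=13: min(r-i=12, Z[2]=3)=3; Z[13]=3
i=14: min(r-i=11, Z[3]=2)=2; Z[14]=2
i=15: min(r-i=10, Z[4]=1)=1; Z[15]=1
i=16: min(r-i=9, Z[5]=0)=0; Z[16]=0
i=17: min(r-i=8, Z[6]=3)=3; Z[17]=3
i=18: min(r-i=7, Z[7]=2)=2; Z[18]=2
i=19: min(r-i=6, Z[8]=1)=1; Z[19]=1
i=20: min(r-i=5, Z[9]=0)=0; Z[20]=0
i=21: min(r-i=4, Z[10]=5)=4; Z[21]=4
i=22: min(r-i=3, Z[11]=14)=3; Z[22]=3
i=23: min(r-i=2, Z[12]=4)=2; Z[23]=2
i=24: min(r-i=1, Z[13]=3)=1; Z[24]=1
i=25: i≥r, start 0; Z[25]=0
i=26: i≥r, start 0; Z[26]=0
i=27: i≥r, start 0; Z[27]=5 grow→box=[27,32)
i=28: min(r-i=4, Z[1]=4)=4; Z[28]=6 grow→box=[28,34)
i=29: min(r-i=5, Z[1]=4)=4; Z[29]=4
i=30: min(r-i=4, Z[2]=3)=3; Z[30]=3
i=31: min(r-i=3, Z[3]=2)=2; Z[31]=2
i=32: min(r-i=2, Z[4]=1)=1; Z[32]=1
i=33: min(r-i=1, Z[5]=0)=0; Z[33]=0

[34, 4, 3, 2, 1, 0, 3, 2, 1, 0, 5, 14, 4, 3, 2, 1, 0, 3, 2, 1, 0, 4, 3, 2, 1, 0, 0, 5, 6, 4, 3, 2, 1, 0]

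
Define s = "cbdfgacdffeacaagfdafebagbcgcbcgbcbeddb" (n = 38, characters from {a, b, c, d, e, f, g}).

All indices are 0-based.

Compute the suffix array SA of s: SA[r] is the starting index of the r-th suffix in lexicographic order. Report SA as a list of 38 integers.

[13, 11, 5, 18, 22, 14, 37, 21, 31, 28, 24, 1, 33, 12, 27, 0, 32, 6, 29, 25, 17, 36, 35, 7, 2, 10, 20, 34, 16, 9, 19, 8, 3, 4, 30, 23, 26, 15]

rank | idx | suffix
   0 |  13 | aagfdafebagbcgcbcgbcbeddb
   1 |  11 | acaagfdafebagbcgcbcgbcbeddb
   2 |   5 | acdffeacaagfdafebagbcgcbcgbcbeddb
   3 |  18 | afebagbcgcbcgbcbeddb
   4 |  22 | agbcgcbcgbcbeddb
   5 |  14 | agfdafebagbcgcbcgbcbeddb
   6 |  37 | b
   7 |  21 | bagbcgcbcgbcbeddb
   8 |  31 | bcbeddb
   9 |  28 | bcgbcbeddb
  10 |  24 | bcgcbcgbcbeddb
  11 |   1 | bdfgacdffeacaagfdafebagbcgcbcgbcbeddb
  12 |  33 | beddb
  13 |  12 | caagfdafebagbcgcbcgbcbeddb
  14 |  27 | cbcgbcbeddb
  15 |   0 | cbdfgacdffeacaagfdafebagbcgcbcgbcbeddb
  16 |  32 | cbeddb
  17 |   6 | cdffeacaagfdafebagbcgcbcgbcbeddb
  18 |  29 | cgbcbeddb
  19 |  25 | cgcbcgbcbeddb
  20 |  17 | dafebagbcgcbcgbcbeddb
  21 |  36 | db
  22 |  35 | ddb
  23 |   7 | dffeacaagfdafebagbcgcbcgbcbeddb
  24 |   2 | dfgacdffeacaagfdafebagbcgcbcgbcbeddb
  25 |  10 | eacaagfdafebagbcgcbcgbcbeddb
  26 |  20 | ebagbcgcbcgbcbeddb
  27 |  34 | eddb
  28 |  16 | fdafebagbcgcbcgbcbeddb
  29 |   9 | feacaagfdafebagbcgcbcgbcbeddb
  30 |  19 | febagbcgcbcgbcbeddb
  31 |   8 | ffeacaagfdafebagbcgcbcgbcbeddb
  32 |   3 | fgacdffeacaagfdafebagbcgcbcgbcbeddb
  33 |   4 | gacdffeacaagfdafebagbcgcbcgbcbeddb
  34 |  30 | gbcbeddb
  35 |  23 | gbcgcbcgbcbeddb
  36 |  26 | gcbcgbcbeddb
  37 |  15 | gfdafebagbcgcbcgbcbeddb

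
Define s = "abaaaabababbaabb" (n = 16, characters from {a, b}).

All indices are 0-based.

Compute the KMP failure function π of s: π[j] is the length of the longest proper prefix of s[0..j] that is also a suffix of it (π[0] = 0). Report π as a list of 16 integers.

[0, 0, 1, 1, 1, 1, 2, 3, 2, 3, 2, 0, 1, 1, 2, 0]

π[0] = 0
j=1 s[j]='b': π[1]=0 (border '')
j=2 s[j]='a': π[2]=1 (border 'a')
j=3 s[j]='a': k: 1→0; π[3]=1 (border 'a')
j=4 s[j]='a': k: 1→0; π[4]=1 (border 'a')
j=5 s[j]='a': k: 1→0; π[5]=1 (border 'a')
j=6 s[j]='b': π[6]=2 (border 'ab')
j=7 s[j]='a': π[7]=3 (border 'aba')
j=8 s[j]='b': k: 3→1; π[8]=2 (border 'ab')
j=9 s[j]='a': π[9]=3 (border 'aba')
j=10 s[j]='b': k: 3→1; π[10]=2 (border 'ab')
j=11 s[j]='b': k: 2→0; π[11]=0 (border '')
j=12 s[j]='a': π[12]=1 (border 'a')
j=13 s[j]='a': k: 1→0; π[13]=1 (border 'a')
j=14 s[j]='b': π[14]=2 (border 'ab')
j=15 s[j]='b': k: 2→0; π[15]=0 (border '')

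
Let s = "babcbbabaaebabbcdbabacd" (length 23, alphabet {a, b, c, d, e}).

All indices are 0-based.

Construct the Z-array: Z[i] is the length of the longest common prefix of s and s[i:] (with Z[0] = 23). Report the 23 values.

[23, 0, 1, 0, 1, 3, 0, 2, 0, 0, 0, 3, 0, 1, 1, 0, 0, 3, 0, 2, 0, 0, 0]

Z[0]=23
i=1: fresh scan; Z[1]=0
i=2: fresh scan; Z[2]=1 grow→box=[2,3)
i=3: fresh scan; Z[3]=0
i=4: fresh scan; Z[4]=1 grow→box=[4,5)
i=5: fresh scan; Z[5]=3 grow→box=[5,8)
i=6: min(r-i=2, Z[1]=0)=0; Z[6]=0
i=7: min(r-i=1, Z[2]=1)=1; Z[7]=2 grow→box=[7,9)
i=8: min(r-i=1, Z[1]=0)=0; Z[8]=0
i=9: fresh scan; Z[9]=0
i=10: fresh scan; Z[10]=0
i=11: fresh scan; Z[11]=3 grow→box=[11,14)
i=12: min(r-i=2, Z[1]=0)=0; Z[12]=0
i=13: min(r-i=1, Z[2]=1)=1; Z[13]=1
i=14: fresh scan; Z[14]=1 grow→box=[14,15)
i=15: fresh scan; Z[15]=0
i=16: fresh scan; Z[16]=0
i=17: fresh scan; Z[17]=3 grow→box=[17,20)
i=18: min(r-i=2, Z[1]=0)=0; Z[18]=0
i=19: min(r-i=1, Z[2]=1)=1; Z[19]=2 grow→box=[19,21)
i=20: min(r-i=1, Z[1]=0)=0; Z[20]=0
i=21: fresh scan; Z[21]=0
i=22: fresh scan; Z[22]=0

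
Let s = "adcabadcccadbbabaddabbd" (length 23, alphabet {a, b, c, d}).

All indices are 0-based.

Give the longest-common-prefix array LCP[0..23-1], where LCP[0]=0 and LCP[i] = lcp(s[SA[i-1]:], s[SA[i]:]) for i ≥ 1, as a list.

sorted suffixes:
  #0 SA[0]=3  'abadcccadbbabaddabbd'
  #1 SA[1]=14  'abaddabbd'
  #2 SA[2]=19  'abbd'
  #3 SA[3]=10  'adbbabaddabbd'
  #4 SA[4]=0  'adcabadcccadbbabaddabbd'
  #5 SA[5]=5  'adcccadbbabaddabbd'
  #6 SA[6]=16  'addabbd'
  #7 SA[7]=13  'babaddabbd'
  #8 SA[8]=4  'badcccadbbabaddabbd'
  #9 SA[9]=15  'baddabbd'
  #10 SA[10]=12  'bbabaddabbd'
  #11 SA[11]=20  'bbd'
  #12 SA[12]=21  'bd'
  #13 SA[13]=2  'cabadcccadbbabaddabbd'
  #14 SA[14]=9  'cadbbabaddabbd'
  #15 SA[15]=8  'ccadbbabaddabbd'
  #16 SA[16]=7  'cccadbbabaddabbd'
  #17 SA[17]=22  'd'
  #18 SA[18]=18  'dabbd'
  #19 SA[19]=11  'dbbabaddabbd'
  #20 SA[20]=1  'dcabadcccadbbabaddabbd'
  #21 SA[21]=6  'dcccadbbabaddabbd'
  #22 SA[22]=17  'ddabbd'

SA = [3, 14, 19, 10, 0, 5, 16, 13, 4, 15, 12, 20, 21, 2, 9, 8, 7, 22, 18, 11, 1, 6, 17]
i: (SA[i-1],SA[i]) lcp shared
  1: (3,14) 4 'abad'
  2: (14,19) 2 'ab'
  3: (19,10) 1 'a'
  4: (10,0) 2 'ad'
  5: (0,5) 3 'adc'
  6: (5,16) 2 'ad'
  7: (16,13) 0 ''
  8: (13,4) 2 'ba'
  9: (4,15) 3 'bad'
  10: (15,12) 1 'b'
  11: (12,20) 2 'bb'
  12: (20,21) 1 'b'
  13: (21,2) 0 ''
  14: (2,9) 2 'ca'
  15: (9,8) 1 'c'
  16: (8,7) 2 'cc'
  17: (7,22) 0 ''
  18: (22,18) 1 'd'
  19: (18,11) 1 'd'
  20: (11,1) 1 'd'
  21: (1,6) 2 'dc'
  22: (6,17) 1 'd'

[0, 4, 2, 1, 2, 3, 2, 0, 2, 3, 1, 2, 1, 0, 2, 1, 2, 0, 1, 1, 1, 2, 1]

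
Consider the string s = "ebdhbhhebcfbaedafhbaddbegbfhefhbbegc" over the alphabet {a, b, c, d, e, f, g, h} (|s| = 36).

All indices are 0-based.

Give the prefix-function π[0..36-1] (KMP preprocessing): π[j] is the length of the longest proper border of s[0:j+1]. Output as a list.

π[0] = 0
j=1 s[j]='b': π[1]=0 (border '')
j=2 s[j]='d': π[2]=0 (border '')
j=3 s[j]='h': π[3]=0 (border '')
j=4 s[j]='b': π[4]=0 (border '')
j=5 s[j]='h': π[5]=0 (border '')
j=6 s[j]='h': π[6]=0 (border '')
j=7 s[j]='e': π[7]=1 (border 'e')
j=8 s[j]='b': π[8]=2 (border 'eb')
j=9 s[j]='c': k: 2→0; π[9]=0 (border '')
j=10 s[j]='f': π[10]=0 (border '')
j=11 s[j]='b': π[11]=0 (border '')
j=12 s[j]='a': π[12]=0 (border '')
j=13 s[j]='e': π[13]=1 (border 'e')
j=14 s[j]='d': k: 1→0; π[14]=0 (border '')
j=15 s[j]='a': π[15]=0 (border '')
j=16 s[j]='f': π[16]=0 (border '')
j=17 s[j]='h': π[17]=0 (border '')
j=18 s[j]='b': π[18]=0 (border '')
j=19 s[j]='a': π[19]=0 (border '')
j=20 s[j]='d': π[20]=0 (border '')
j=21 s[j]='d': π[21]=0 (border '')
j=22 s[j]='b': π[22]=0 (border '')
j=23 s[j]='e': π[23]=1 (border 'e')
j=24 s[j]='g': k: 1→0; π[24]=0 (border '')
j=25 s[j]='b': π[25]=0 (border '')
j=26 s[j]='f': π[26]=0 (border '')
j=27 s[j]='h': π[27]=0 (border '')
j=28 s[j]='e': π[28]=1 (border 'e')
j=29 s[j]='f': k: 1→0; π[29]=0 (border '')
j=30 s[j]='h': π[30]=0 (border '')
j=31 s[j]='b': π[31]=0 (border '')
j=32 s[j]='b': π[32]=0 (border '')
j=33 s[j]='e': π[33]=1 (border 'e')
j=34 s[j]='g': k: 1→0; π[34]=0 (border '')
j=35 s[j]='c': π[35]=0 (border '')

[0, 0, 0, 0, 0, 0, 0, 1, 2, 0, 0, 0, 0, 1, 0, 0, 0, 0, 0, 0, 0, 0, 0, 1, 0, 0, 0, 0, 1, 0, 0, 0, 0, 1, 0, 0]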